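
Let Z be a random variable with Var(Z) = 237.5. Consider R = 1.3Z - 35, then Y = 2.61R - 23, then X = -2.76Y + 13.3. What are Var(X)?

Var(X) = 20828.09248182

Var(R) = 1.3²·237.5 = 401.375.
Var(Y) = 2.61²·401.375 = 2734.2066375.
Var(X) = (-2.76)²·2734.2066375 = 20828.09248182.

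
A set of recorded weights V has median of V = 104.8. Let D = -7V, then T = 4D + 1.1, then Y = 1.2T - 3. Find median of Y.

median of D = (-7)·104.8 = -733.6.
median of T = 4·(-733.6) + 1.1 = -2933.3.
median of Y = 1.2·(-2933.3) + (-3) = -3522.96.

median of Y = -3522.96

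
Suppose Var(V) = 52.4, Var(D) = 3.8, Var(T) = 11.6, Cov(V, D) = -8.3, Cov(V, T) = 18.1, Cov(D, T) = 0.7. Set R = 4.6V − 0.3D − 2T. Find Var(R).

Var(R) = a²·Var(V) + b²·Var(D) + c²·Var(T) + 2ab·Cov(V, D) + 2ac·Cov(V, T) + 2bc·Cov(D, T), with a = 4.6, b = -0.3, c = -2.
= 1108.784 + 0.342 + 46.4 + 22.908 + (-333.04) + 0.84
= 846.234.

Var(R) = 846.234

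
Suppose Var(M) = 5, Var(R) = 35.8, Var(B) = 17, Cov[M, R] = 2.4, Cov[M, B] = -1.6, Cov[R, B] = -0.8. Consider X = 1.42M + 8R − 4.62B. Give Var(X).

Var(X) = 2798.79408

Var(X) = a²·Var(M) + b²·Var(R) + c²·Var(B) + 2ab·Cov[M, R] + 2ac·Cov[M, B] + 2bc·Cov[R, B], with a = 1.42, b = 8, c = -4.62.
= 10.082 + 2291.2 + 362.8548 + 54.528 + 20.99328 + 59.136
= 2798.79408.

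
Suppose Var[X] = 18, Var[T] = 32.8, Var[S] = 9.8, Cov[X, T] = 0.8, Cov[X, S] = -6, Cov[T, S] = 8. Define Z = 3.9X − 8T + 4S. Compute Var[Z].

Var[Z] = 1780.66

Var[Z] = a²·Var[X] + b²·Var[T] + c²·Var[S] + 2ab·Cov[X, T] + 2ac·Cov[X, S] + 2bc·Cov[T, S], with a = 3.9, b = -8, c = 4.
= 273.78 + 2099.2 + 156.8 + (-49.92) + (-187.2) + (-512)
= 1780.66.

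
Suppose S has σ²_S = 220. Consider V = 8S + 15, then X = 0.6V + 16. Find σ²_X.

σ²_X = 5068.8

σ²_V = 8²·220 = 14080.
σ²_X = 0.6²·14080 = 5068.8.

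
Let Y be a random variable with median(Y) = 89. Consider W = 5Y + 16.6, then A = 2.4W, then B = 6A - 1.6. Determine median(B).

median(B) = 6645.44

median(W) = 5·89 + 16.6 = 461.6.
median(A) = 2.4·461.6 = 1107.84.
median(B) = 6·1107.84 + (-1.6) = 6645.44.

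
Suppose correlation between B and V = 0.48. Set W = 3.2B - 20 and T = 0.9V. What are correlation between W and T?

correlation between W and T = 0.48

Linear rescalings preserve correlation up to sign; here the slopes 3.2 and 0.9 have the same sign, so correlation between W and T = correlation between B and V = 0.48.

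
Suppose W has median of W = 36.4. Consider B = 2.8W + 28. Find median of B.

A linear map preserves order up to sign, so median of B = a·median of W + b = 2.8·36.4 + 28 = 129.92.

median of B = 129.92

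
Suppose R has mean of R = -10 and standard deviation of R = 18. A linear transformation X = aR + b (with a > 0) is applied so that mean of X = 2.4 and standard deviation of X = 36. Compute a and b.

standard deviation of X = a·standard deviation of R (a > 0), so a = 36/18 = 2.
mean of X = a·mean of R + b, so b = 2.4 − 2·(-10) = 22.4.

a = 2, b = 22.4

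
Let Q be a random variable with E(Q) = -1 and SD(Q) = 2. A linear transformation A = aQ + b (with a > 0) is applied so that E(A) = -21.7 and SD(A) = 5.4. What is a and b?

SD(A) = a·SD(Q) (a > 0), so a = 5.4/2 = 2.7.
E(A) = a·E(Q) + b, so b = -21.7 − 2.7·(-1) = -19.

a = 2.7, b = -19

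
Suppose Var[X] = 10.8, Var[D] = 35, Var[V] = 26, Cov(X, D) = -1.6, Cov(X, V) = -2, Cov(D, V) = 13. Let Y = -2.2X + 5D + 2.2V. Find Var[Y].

Var[Y] = a²·Var[X] + b²·Var[D] + c²·Var[V] + 2ab·Cov(X, D) + 2ac·Cov(X, V) + 2bc·Cov(D, V), with a = -2.2, b = 5, c = 2.2.
= 52.272 + 875 + 125.84 + 35.2 + 19.36 + 286
= 1393.672.

Var[Y] = 1393.672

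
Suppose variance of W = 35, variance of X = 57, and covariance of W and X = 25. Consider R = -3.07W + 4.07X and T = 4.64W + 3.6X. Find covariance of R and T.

covariance of R and T = 532.416

By bilinearity, covariance of R and T = ac·variance of W + bd·variance of X + (ad+bc)·covariance of W and X, with a=-3.07, b=4.07, c=4.64, d=3.6.
ac·variance of W = (-3.07)·4.64·35 = -498.568
bd·variance of X = 4.07·3.6·57 = 835.164
(ad+bc)·covariance of W and X = (7.8328)·25 = 195.82
covariance of R and T = -498.568 + 835.164 + 195.82 = 532.416.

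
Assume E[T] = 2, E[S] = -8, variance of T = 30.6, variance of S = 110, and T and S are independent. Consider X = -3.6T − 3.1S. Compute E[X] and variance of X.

E[X] = 17.6, variance of X = 1453.676

E[X] = (-3.6)·E[T] + (-3.1)·E[S] = (-3.6)·2 + (-3.1)·(-8) = 17.6.
variance of X = a²·variance of T + b²·variance of S + 2ab·Cov(T, S) with a = -3.6, b = -3.1.
Independence gives Cov(T, S) = 0.
= (-3.6)²·30.6 + (-3.1)²·110 + 2·(-3.6)·(-3.1)·0
= 396.576 + 1057.1 + 0 = 1453.676.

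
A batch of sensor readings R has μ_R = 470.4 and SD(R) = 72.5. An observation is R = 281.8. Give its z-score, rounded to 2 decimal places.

z = -2.60

z = (R − μ_R) / SD(R) = (281.8 − 470.4) / 72.5 ≈ -2.60.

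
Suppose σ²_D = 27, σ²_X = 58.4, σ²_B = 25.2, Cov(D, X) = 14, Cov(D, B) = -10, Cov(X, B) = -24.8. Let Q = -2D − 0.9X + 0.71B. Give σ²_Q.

σ²_Q = a²·σ²_D + b²·σ²_X + c²·σ²_B + 2ab·Cov(D, X) + 2ac·Cov(D, B) + 2bc·Cov(X, B), with a = -2, b = -0.9, c = 0.71.
= 108 + 47.304 + 12.70332 + 50.4 + 28.4 + 31.6944
= 278.50172.

σ²_Q = 278.50172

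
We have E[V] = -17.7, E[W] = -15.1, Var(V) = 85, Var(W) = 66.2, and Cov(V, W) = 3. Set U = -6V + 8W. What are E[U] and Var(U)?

E[U] = -14.6, Var(U) = 7008.8

E[U] = (-6)·E[V] + 8·E[W] = (-6)·(-17.7) + 8·(-15.1) = -14.6.
Var(U) = a²·Var(V) + b²·Var(W) + 2ab·Cov(V, W) with a = -6, b = 8.
= (-6)²·85 + 8²·66.2 + 2·(-6)·8·3
= 3060 + 4236.8 + (-288) = 7008.8.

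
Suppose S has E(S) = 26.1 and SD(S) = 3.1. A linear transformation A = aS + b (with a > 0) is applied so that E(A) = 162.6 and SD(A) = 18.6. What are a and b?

SD(A) = a·SD(S) (a > 0), so a = 18.6/3.1 = 6.
E(A) = a·E(S) + b, so b = 162.6 − 6·26.1 = 6.

a = 6, b = 6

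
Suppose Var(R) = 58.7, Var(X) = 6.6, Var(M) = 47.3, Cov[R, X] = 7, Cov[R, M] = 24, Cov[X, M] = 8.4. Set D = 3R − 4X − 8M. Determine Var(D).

Var(D) = a²·Var(R) + b²·Var(X) + c²·Var(M) + 2ab·Cov[R, X] + 2ac·Cov[R, M] + 2bc·Cov[X, M], with a = 3, b = -4, c = -8.
= 528.3 + 105.6 + 3027.2 + (-168) + (-1152) + 537.6
= 2878.7.

Var(D) = 2878.7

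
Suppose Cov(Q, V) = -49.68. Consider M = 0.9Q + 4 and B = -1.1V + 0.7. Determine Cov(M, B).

Cov(M, B) = 49.1832

Cov(M, B) = a·c·Cov(Q, V) = 0.9·(-1.1)·(-49.68) = 49.1832. Additive constants drop out.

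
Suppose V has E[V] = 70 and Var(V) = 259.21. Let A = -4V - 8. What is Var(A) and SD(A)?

Var(A) = 4147.36, SD(A) = 64.4

A = -4V - 8 is linear with a = -4, b = -8.
Var(A) = a²·Var(V) = (-4)²·259.21 = 4147.36 (the additive constant -8 does not affect variance).
SD(V) = √259.21 = 16.1.
SD(A) = |a|·SD(V) = |-4|·16.1 = 64.4.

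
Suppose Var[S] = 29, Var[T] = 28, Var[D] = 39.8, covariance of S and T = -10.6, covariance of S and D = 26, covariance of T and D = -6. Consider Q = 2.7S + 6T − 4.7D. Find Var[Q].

Var[Q] = a²·Var[S] + b²·Var[T] + c²·Var[D] + 2ab·covariance of S and T + 2ac·covariance of S and D + 2bc·covariance of T and D, with a = 2.7, b = 6, c = -4.7.
= 211.41 + 1008 + 879.182 + (-343.44) + (-659.88) + 338.4
= 1433.672.

Var[Q] = 1433.672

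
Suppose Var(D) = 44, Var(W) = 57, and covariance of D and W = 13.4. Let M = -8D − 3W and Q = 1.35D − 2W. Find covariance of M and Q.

By bilinearity, covariance of M and Q = ac·Var(D) + bd·Var(W) + (ad+bc)·covariance of D and W, with a=-8, b=-3, c=1.35, d=-2.
ac·Var(D) = (-8)·1.35·44 = -475.2
bd·Var(W) = (-3)·(-2)·57 = 342
(ad+bc)·covariance of D and W = (11.95)·13.4 = 160.13
covariance of M and Q = -475.2 + 342 + 160.13 = 26.93.

covariance of M and Q = 26.93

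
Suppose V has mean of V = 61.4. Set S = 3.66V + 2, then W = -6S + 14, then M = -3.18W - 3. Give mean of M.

mean of M = 4278.37392

mean of S = 3.66·61.4 + 2 = 226.724.
mean of W = (-6)·226.724 + 14 = -1346.344.
mean of M = (-3.18)·(-1346.344) + (-3) = 4278.37392.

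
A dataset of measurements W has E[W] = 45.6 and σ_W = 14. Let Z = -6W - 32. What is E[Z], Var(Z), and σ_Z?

Z = -6W - 32 is linear with a = -6, b = -32.
E[Z] = a·E[W] + b = (-6)·45.6 + (-32) = -305.6.
Var(W) = 14² = 196.
Var(Z) = a²·Var(W) = (-6)²·196 = 7056 (the additive constant -32 does not affect variance).
σ_Z = |a|·σ_W = |-6|·14 = 84.

E[Z] = -305.6, Var(Z) = 7056, σ_Z = 84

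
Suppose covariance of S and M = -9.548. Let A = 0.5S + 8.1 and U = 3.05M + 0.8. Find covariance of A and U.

covariance of A and U = a·c·covariance of S and M = 0.5·3.05·(-9.548) = -14.5607. Additive constants drop out.

covariance of A and U = -14.5607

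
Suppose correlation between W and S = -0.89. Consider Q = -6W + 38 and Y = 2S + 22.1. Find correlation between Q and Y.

Linear rescalings preserve |correlation|; the slopes -6 and 2 have opposite signs, so the correlation flips sign: correlation between Q and Y = −correlation between W and S = 0.89.

correlation between Q and Y = 0.89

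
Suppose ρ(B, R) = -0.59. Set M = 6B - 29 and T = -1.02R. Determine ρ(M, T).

Linear rescalings preserve |correlation|; the slopes 6 and -1.02 have opposite signs, so the correlation flips sign: ρ(M, T) = −ρ(B, R) = 0.59.

ρ(M, T) = 0.59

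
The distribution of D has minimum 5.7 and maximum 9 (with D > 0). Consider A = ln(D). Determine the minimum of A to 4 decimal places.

ln(D) is increasing on this domain, so min(A) comes from min(D) = 5.7: min(A) = ln(5.7) ≈ 1.7405.

min(A) = 1.7405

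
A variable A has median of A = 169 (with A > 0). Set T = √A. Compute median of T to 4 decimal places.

median of T = 13

√A is monotone on this domain, so median of T = √(169) = 13.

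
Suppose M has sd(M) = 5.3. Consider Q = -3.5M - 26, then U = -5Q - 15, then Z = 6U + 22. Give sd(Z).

sd(Q) = |-3.5|·5.3 = 18.55.
sd(U) = |-5|·18.55 = 92.75.
sd(Z) = |6|·92.75 = 556.5.

sd(Z) = 556.5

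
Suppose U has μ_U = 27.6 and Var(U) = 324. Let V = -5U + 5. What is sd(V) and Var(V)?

V = -5U + 5 is linear with a = -5, b = 5.
sd(U) = √324 = 18.
sd(V) = |a|·sd(U) = |-5|·18 = 90.
Var(V) = a²·Var(U) = (-5)²·324 = 8100 (the additive constant 5 does not affect variance).

sd(V) = 90, Var(V) = 8100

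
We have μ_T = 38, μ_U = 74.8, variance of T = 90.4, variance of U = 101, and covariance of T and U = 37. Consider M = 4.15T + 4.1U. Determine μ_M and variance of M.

μ_M = 464.38, variance of M = 4513.834

μ_M = 4.15·μ_T + 4.1·μ_U = 4.15·38 + 4.1·74.8 = 464.38.
variance of M = a²·variance of T + b²·variance of U + 2ab·covariance of T and U with a = 4.15, b = 4.1.
= 4.15²·90.4 + 4.1²·101 + 2·4.15·4.1·37
= 1556.914 + 1697.81 + 1259.11 = 4513.834.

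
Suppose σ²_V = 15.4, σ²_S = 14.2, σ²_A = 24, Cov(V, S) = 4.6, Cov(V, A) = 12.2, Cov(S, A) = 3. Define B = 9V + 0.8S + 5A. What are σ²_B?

σ²_B = 3044.728

σ²_B = a²·σ²_V + b²·σ²_S + c²·σ²_A + 2ab·Cov(V, S) + 2ac·Cov(V, A) + 2bc·Cov(S, A), with a = 9, b = 0.8, c = 5.
= 1247.4 + 9.088 + 600 + 66.24 + 1098 + 24
= 3044.728.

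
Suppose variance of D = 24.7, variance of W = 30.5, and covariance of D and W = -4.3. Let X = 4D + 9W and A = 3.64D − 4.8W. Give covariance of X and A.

By bilinearity, covariance of X and A = ac·variance of D + bd·variance of W + (ad+bc)·covariance of D and W, with a=4, b=9, c=3.64, d=-4.8.
ac·variance of D = 4·3.64·24.7 = 359.632
bd·variance of W = 9·(-4.8)·30.5 = -1317.6
(ad+bc)·covariance of D and W = (13.56)·(-4.3) = -58.308
covariance of X and A = 359.632 + (-1317.6) + (-58.308) = -1016.276.

covariance of X and A = -1016.276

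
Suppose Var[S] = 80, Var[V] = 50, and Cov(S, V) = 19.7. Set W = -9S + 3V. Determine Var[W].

Var[W] = a²·Var[S] + b²·Var[V] + 2ab·Cov(S, V) with a = -9, b = 3.
= (-9)²·80 + 3²·50 + 2·(-9)·3·19.7
= 6480 + 450 + (-1063.8) = 5866.2.

Var[W] = 5866.2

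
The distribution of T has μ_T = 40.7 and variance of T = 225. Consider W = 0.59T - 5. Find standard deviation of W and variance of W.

standard deviation of W = 8.85, variance of W = 78.3225

W = 0.59T - 5 is linear with a = 0.59, b = -5.
standard deviation of T = √225 = 15.
standard deviation of W = |a|·standard deviation of T = |0.59|·15 = 8.85.
variance of W = a²·variance of T = 0.59²·225 = 78.3225 (the additive constant -5 does not affect variance).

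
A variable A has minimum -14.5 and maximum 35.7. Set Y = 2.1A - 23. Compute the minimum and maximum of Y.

min(Y) = -53.45, max(Y) = 51.97

a = 2.1 > 0, so min(Y) = a·min(A)+b = 2.1·(-14.5) + (-23) = -53.45 and max(Y) = 2.1·35.7 + (-23) = 51.97.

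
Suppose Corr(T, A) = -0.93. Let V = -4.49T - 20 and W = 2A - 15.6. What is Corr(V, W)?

Linear rescalings preserve |correlation|; the slopes -4.49 and 2 have opposite signs, so the correlation flips sign: Corr(V, W) = −Corr(T, A) = 0.93.

Corr(V, W) = 0.93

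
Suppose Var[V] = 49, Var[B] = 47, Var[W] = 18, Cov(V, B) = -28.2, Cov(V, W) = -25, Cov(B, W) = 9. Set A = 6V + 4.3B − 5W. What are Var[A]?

Var[A] = a²·Var[V] + b²·Var[B] + c²·Var[W] + 2ab·Cov(V, B) + 2ac·Cov(V, W) + 2bc·Cov(B, W), with a = 6, b = 4.3, c = -5.
= 1764 + 869.03 + 450 + (-1455.12) + 1500 + (-387)
= 2740.91.

Var[A] = 2740.91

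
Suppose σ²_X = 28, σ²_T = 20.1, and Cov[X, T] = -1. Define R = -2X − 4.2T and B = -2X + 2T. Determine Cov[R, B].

Cov[R, B] = -61.24

By bilinearity, Cov[R, B] = ac·σ²_X + bd·σ²_T + (ad+bc)·Cov[X, T], with a=-2, b=-4.2, c=-2, d=2.
ac·σ²_X = (-2)·(-2)·28 = 112
bd·σ²_T = (-4.2)·2·20.1 = -168.84
(ad+bc)·Cov[X, T] = (4.4)·(-1) = -4.4
Cov[R, B] = 112 + (-168.84) + (-4.4) = -61.24.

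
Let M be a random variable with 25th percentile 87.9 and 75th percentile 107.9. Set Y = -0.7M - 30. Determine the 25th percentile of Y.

25th percentile of Y = -105.53

Since a = -0.7 < 0 the transformation is decreasing, reversing order: the 25th percentile of Y corresponds to the 75th percentile of M.
So P_{25}(Y) = a·P_{75}(M) + b = (-0.7)·107.9 + (-30) = -105.53.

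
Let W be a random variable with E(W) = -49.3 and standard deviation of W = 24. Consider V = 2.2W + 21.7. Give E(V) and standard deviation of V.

V = 2.2W + 21.7 is linear with a = 2.2, b = 21.7.
E(V) = a·E(W) + b = 2.2·(-49.3) + 21.7 = -86.76.
standard deviation of V = |a|·standard deviation of W = |2.2|·24 = 52.8.

E(V) = -86.76, standard deviation of V = 52.8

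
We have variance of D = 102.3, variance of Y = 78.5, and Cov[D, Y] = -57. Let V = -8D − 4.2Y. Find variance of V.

variance of V = a²·variance of D + b²·variance of Y + 2ab·Cov[D, Y] with a = -8, b = -4.2.
= (-8)²·102.3 + (-4.2)²·78.5 + 2·(-8)·(-4.2)·(-57)
= 6547.2 + 1384.74 + (-3830.4) = 4101.54.

variance of V = 4101.54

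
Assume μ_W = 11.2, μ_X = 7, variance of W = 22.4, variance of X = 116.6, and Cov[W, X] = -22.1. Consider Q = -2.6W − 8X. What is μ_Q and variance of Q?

μ_Q = -85.12, variance of Q = 6694.464

μ_Q = (-2.6)·μ_W + (-8)·μ_X = (-2.6)·11.2 + (-8)·7 = -85.12.
variance of Q = a²·variance of W + b²·variance of X + 2ab·Cov[W, X] with a = -2.6, b = -8.
= (-2.6)²·22.4 + (-8)²·116.6 + 2·(-2.6)·(-8)·(-22.1)
= 151.424 + 7462.4 + (-919.36) = 6694.464.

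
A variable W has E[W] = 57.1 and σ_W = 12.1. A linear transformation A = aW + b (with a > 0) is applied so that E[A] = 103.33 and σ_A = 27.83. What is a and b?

σ_A = a·σ_W (a > 0), so a = 27.83/12.1 = 2.3.
E[A] = a·E[W] + b, so b = 103.33 − 2.3·57.1 = -28.

a = 2.3, b = -28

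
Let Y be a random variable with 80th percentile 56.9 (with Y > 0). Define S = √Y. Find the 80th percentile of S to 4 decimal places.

80th percentile of S = 7.5432

√Y is increasing, so P_{80}(S) = g(P_{80}(Y)) ≈ 7.5432.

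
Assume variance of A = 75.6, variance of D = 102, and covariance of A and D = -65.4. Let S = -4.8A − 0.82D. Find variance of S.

variance of S = 1295.58

variance of S = a²·variance of A + b²·variance of D + 2ab·covariance of A and D with a = -4.8, b = -0.82.
= (-4.8)²·75.6 + (-0.82)²·102 + 2·(-4.8)·(-0.82)·(-65.4)
= 1741.824 + 68.5848 + (-514.8288) = 1295.58.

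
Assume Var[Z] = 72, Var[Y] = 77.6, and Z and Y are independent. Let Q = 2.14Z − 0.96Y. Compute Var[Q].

Var[Q] = 401.24736

Var[Q] = a²·Var[Z] + b²·Var[Y] + 2ab·Cov(Z, Y) with a = 2.14, b = -0.96.
Independence gives Cov(Z, Y) = 0.
= 2.14²·72 + (-0.96)²·77.6 + 2·2.14·(-0.96)·0
= 329.7312 + 71.51616 + 0 = 401.24736.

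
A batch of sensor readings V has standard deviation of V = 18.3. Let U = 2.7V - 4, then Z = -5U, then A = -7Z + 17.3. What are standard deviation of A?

standard deviation of A = 1729.35

standard deviation of U = |2.7|·18.3 = 49.41.
standard deviation of Z = |-5|·49.41 = 247.05.
standard deviation of A = |-7|·247.05 = 1729.35.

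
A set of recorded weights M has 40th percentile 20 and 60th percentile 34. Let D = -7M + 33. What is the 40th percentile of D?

40th percentile of D = -205

Since a = -7 < 0 the transformation is decreasing, reversing order: the 40th percentile of D corresponds to the 60th percentile of M.
So P_{40}(D) = a·P_{60}(M) + b = (-7)·34 + 33 = -205.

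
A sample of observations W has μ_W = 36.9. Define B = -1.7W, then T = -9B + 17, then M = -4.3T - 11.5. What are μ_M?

μ_B = (-1.7)·36.9 = -62.73.
μ_T = (-9)·(-62.73) + 17 = 581.57.
μ_M = (-4.3)·581.57 + (-11.5) = -2512.251.

μ_M = -2512.251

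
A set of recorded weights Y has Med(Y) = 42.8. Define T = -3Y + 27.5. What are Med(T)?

Med(T) = -100.9

A linear map preserves order up to sign, so Med(T) = a·Med(Y) + b = (-3)·42.8 + 27.5 = -100.9.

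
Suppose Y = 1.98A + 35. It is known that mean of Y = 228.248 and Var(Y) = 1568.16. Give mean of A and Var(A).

mean of A = 97.6, Var(A) = 400

From Y = 1.98A + 35: mean of Y = a·mean of A + b, so mean of A = (mean of Y − b)/a = (228.248 − 35)/1.98 = 97.6.
Var(Y) = a²·Var(A), so Var(A) = 1568.16/1.98² = 400.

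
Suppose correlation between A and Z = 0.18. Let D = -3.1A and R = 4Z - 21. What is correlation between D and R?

correlation between D and R = -0.18

Linear rescalings preserve |correlation|; the slopes -3.1 and 4 have opposite signs, so the correlation flips sign: correlation between D and R = −correlation between A and Z = -0.18.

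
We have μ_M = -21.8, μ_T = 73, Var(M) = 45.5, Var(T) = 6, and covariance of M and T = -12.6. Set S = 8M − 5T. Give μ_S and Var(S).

μ_S = -539.4, Var(S) = 4070

μ_S = 8·μ_M + (-5)·μ_T = 8·(-21.8) + (-5)·73 = -539.4.
Var(S) = a²·Var(M) + b²·Var(T) + 2ab·covariance of M and T with a = 8, b = -5.
= 8²·45.5 + (-5)²·6 + 2·8·(-5)·(-12.6)
= 2912 + 150 + 1008 = 4070.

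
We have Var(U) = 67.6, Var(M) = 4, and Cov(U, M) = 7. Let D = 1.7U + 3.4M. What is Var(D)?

Var(D) = 322.524

Var(D) = a²·Var(U) + b²·Var(M) + 2ab·Cov(U, M) with a = 1.7, b = 3.4.
= 1.7²·67.6 + 3.4²·4 + 2·1.7·3.4·7
= 195.364 + 46.24 + 80.92 = 322.524.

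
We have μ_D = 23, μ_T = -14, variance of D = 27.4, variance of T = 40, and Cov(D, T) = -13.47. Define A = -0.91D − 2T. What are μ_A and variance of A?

μ_A = (-0.91)·μ_D + (-2)·μ_T = (-0.91)·23 + (-2)·(-14) = 7.07.
variance of A = a²·variance of D + b²·variance of T + 2ab·Cov(D, T) with a = -0.91, b = -2.
= (-0.91)²·27.4 + (-2)²·40 + 2·(-0.91)·(-2)·(-13.47)
= 22.68994 + 160 + (-49.0308) = 133.65914.

μ_A = 7.07, variance of A = 133.65914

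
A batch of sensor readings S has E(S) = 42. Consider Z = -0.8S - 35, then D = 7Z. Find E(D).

E(Z) = (-0.8)·42 + (-35) = -68.6.
E(D) = 7·(-68.6) = -480.2.

E(D) = -480.2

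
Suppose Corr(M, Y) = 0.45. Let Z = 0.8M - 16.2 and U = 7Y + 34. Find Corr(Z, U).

Linear rescalings preserve correlation up to sign; here the slopes 0.8 and 7 have the same sign, so Corr(Z, U) = Corr(M, Y) = 0.45.

Corr(Z, U) = 0.45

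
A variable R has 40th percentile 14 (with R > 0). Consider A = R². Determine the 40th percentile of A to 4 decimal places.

R² is increasing, so P_{40}(A) = g(P_{40}(R)) = 196.

40th percentile of A = 196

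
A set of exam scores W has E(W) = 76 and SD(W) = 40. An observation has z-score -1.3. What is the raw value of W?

W = E(W) + z·SD(W) = 76 + (-1.3)·40 = 24.

W = 24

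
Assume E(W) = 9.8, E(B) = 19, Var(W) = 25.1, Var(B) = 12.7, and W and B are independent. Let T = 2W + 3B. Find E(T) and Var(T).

E(T) = 2·E(W) + 3·E(B) = 2·9.8 + 3·19 = 76.6.
Var(T) = a²·Var(W) + b²·Var(B) + 2ab·covariance of W and B with a = 2, b = 3.
Independence gives covariance of W and B = 0.
= 2²·25.1 + 3²·12.7 + 2·2·3·0
= 100.4 + 114.3 + 0 = 214.7.

E(T) = 76.6, Var(T) = 214.7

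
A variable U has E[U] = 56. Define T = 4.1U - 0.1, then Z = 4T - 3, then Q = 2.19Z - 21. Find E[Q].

E[Q] = 1982.85

E[T] = 4.1·56 + (-0.1) = 229.5.
E[Z] = 4·229.5 + (-3) = 915.
E[Q] = 2.19·915 + (-21) = 1982.85.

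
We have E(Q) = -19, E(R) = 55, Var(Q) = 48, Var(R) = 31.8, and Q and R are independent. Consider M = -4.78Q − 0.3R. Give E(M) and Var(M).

E(M) = (-4.78)·E(Q) + (-0.3)·E(R) = (-4.78)·(-19) + (-0.3)·55 = 74.32.
Var(M) = a²·Var(Q) + b²·Var(R) + 2ab·Cov[Q, R] with a = -4.78, b = -0.3.
Independence gives Cov[Q, R] = 0.
= (-4.78)²·48 + (-0.3)²·31.8 + 2·(-4.78)·(-0.3)·0
= 1096.7232 + 2.862 + 0 = 1099.5852.

E(M) = 74.32, Var(M) = 1099.5852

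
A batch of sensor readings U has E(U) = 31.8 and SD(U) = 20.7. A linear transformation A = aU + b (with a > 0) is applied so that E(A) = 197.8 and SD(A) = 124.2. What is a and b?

SD(A) = a·SD(U) (a > 0), so a = 124.2/20.7 = 6.
E(A) = a·E(U) + b, so b = 197.8 − 6·31.8 = 7.

a = 6, b = 7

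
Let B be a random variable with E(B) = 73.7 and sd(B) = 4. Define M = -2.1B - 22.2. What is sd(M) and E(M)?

M = -2.1B - 22.2 is linear with a = -2.1, b = -22.2.
sd(M) = |a|·sd(B) = |-2.1|·4 = 8.4.
E(M) = a·E(B) + b = (-2.1)·73.7 + (-22.2) = -176.97.

sd(M) = 8.4, E(M) = -176.97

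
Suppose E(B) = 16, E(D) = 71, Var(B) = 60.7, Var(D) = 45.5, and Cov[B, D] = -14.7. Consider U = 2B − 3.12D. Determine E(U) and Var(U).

E(U) = 2·E(B) + (-3.12)·E(D) = 2·16 + (-3.12)·71 = -189.52.
Var(U) = a²·Var(B) + b²·Var(D) + 2ab·Cov[B, D] with a = 2, b = -3.12.
= 2²·60.7 + (-3.12)²·45.5 + 2·2·(-3.12)·(-14.7)
= 242.8 + 442.9152 + 183.456 = 869.1712.

E(U) = -189.52, Var(U) = 869.1712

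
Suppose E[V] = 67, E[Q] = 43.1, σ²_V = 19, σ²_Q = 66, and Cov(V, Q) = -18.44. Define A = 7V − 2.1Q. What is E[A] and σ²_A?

E[A] = 7·E[V] + (-2.1)·E[Q] = 7·67 + (-2.1)·43.1 = 378.49.
σ²_A = a²·σ²_V + b²·σ²_Q + 2ab·Cov(V, Q) with a = 7, b = -2.1.
= 7²·19 + (-2.1)²·66 + 2·7·(-2.1)·(-18.44)
= 931 + 291.06 + 542.136 = 1764.196.

E[A] = 378.49, σ²_A = 1764.196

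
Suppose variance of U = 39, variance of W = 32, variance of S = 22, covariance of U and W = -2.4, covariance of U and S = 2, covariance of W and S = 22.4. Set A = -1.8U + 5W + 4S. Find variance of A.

variance of A = a²·variance of U + b²·variance of W + c²·variance of S + 2ab·covariance of U and W + 2ac·covariance of U and S + 2bc·covariance of W and S, with a = -1.8, b = 5, c = 4.
= 126.36 + 800 + 352 + 43.2 + (-28.8) + 896
= 2188.76.

variance of A = 2188.76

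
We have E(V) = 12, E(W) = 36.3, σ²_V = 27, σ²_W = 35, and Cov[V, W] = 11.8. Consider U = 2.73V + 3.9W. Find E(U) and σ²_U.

E(U) = 174.33, σ²_U = 984.8475

E(U) = 2.73·E(V) + 3.9·E(W) = 2.73·12 + 3.9·36.3 = 174.33.
σ²_U = a²·σ²_V + b²·σ²_W + 2ab·Cov[V, W] with a = 2.73, b = 3.9.
= 2.73²·27 + 3.9²·35 + 2·2.73·3.9·11.8
= 201.2283 + 532.35 + 251.2692 = 984.8475.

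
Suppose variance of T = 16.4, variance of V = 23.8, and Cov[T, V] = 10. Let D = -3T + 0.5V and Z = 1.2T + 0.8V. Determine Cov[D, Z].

Cov[D, Z] = -67.52

By bilinearity, Cov[D, Z] = ac·variance of T + bd·variance of V + (ad+bc)·Cov[T, V], with a=-3, b=0.5, c=1.2, d=0.8.
ac·variance of T = (-3)·1.2·16.4 = -59.04
bd·variance of V = 0.5·0.8·23.8 = 9.52
(ad+bc)·Cov[T, V] = (-1.8)·10 = -18
Cov[D, Z] = -59.04 + 9.52 + (-18) = -67.52.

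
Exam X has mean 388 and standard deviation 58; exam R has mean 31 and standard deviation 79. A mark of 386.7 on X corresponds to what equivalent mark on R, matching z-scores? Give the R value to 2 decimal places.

R = 29.23

z = (386.7 − 388)/58 ≈ -0.0224.
R = 31 + z·79 = 31 + (386.7 − 388)·79/58 ≈ 29.23.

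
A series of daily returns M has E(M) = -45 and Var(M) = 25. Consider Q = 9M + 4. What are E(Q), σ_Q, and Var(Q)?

E(Q) = -401, σ_Q = 45, Var(Q) = 2025

Q = 9M + 4 is linear with a = 9, b = 4.
E(Q) = a·E(M) + b = 9·(-45) + 4 = -401.
σ_M = √25 = 5.
σ_Q = |a|·σ_M = |9|·5 = 45.
Var(Q) = a²·Var(M) = 9²·25 = 2025 (the additive constant 4 does not affect variance).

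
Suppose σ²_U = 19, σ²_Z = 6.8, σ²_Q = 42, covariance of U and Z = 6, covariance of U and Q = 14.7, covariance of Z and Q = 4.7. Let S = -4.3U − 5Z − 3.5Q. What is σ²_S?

σ²_S = 1900.78

σ²_S = a²·σ²_U + b²·σ²_Z + c²·σ²_Q + 2ab·covariance of U and Z + 2ac·covariance of U and Q + 2bc·covariance of Z and Q, with a = -4.3, b = -5, c = -3.5.
= 351.31 + 170 + 514.5 + 258 + 442.47 + 164.5
= 1900.78.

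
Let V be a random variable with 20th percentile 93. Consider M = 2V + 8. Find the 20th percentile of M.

Since a = 2 > 0 the transformation is increasing, so the 20th percentile of M = a·(P_{20} of V) + b = 2·93 + 8 = 194.

20th percentile of M = 194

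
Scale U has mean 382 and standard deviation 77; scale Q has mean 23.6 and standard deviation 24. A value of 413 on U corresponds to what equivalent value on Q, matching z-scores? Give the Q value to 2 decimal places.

z = (413 − 382)/77 ≈ 0.4026.
Q = 23.6 + z·24 = 23.6 + (413 − 382)·24/77 ≈ 33.26.

Q = 33.26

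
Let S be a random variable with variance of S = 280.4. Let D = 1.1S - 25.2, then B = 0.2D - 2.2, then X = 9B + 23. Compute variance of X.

variance of D = 1.1²·280.4 = 339.284.
variance of B = 0.2²·339.284 = 13.57136.
variance of X = 9²·13.57136 = 1099.28016.

variance of X = 1099.28016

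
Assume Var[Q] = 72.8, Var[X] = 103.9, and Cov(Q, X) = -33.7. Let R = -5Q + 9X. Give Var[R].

Var[R] = a²·Var[Q] + b²·Var[X] + 2ab·Cov(Q, X) with a = -5, b = 9.
= (-5)²·72.8 + 9²·103.9 + 2·(-5)·9·(-33.7)
= 1820 + 8415.9 + 3033 = 13268.9.

Var[R] = 13268.9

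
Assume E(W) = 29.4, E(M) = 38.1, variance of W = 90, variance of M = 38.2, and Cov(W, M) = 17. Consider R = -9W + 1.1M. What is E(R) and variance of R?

E(R) = -222.69, variance of R = 6999.622

E(R) = (-9)·E(W) + 1.1·E(M) = (-9)·29.4 + 1.1·38.1 = -222.69.
variance of R = a²·variance of W + b²·variance of M + 2ab·Cov(W, M) with a = -9, b = 1.1.
= (-9)²·90 + 1.1²·38.2 + 2·(-9)·1.1·17
= 7290 + 46.222 + (-336.6) = 6999.622.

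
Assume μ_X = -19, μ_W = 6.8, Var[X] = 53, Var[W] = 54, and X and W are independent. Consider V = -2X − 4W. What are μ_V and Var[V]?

μ_V = (-2)·μ_X + (-4)·μ_W = (-2)·(-19) + (-4)·6.8 = 10.8.
Var[V] = a²·Var[X] + b²·Var[W] + 2ab·Cov(X, W) with a = -2, b = -4.
Independence gives Cov(X, W) = 0.
= (-2)²·53 + (-4)²·54 + 2·(-2)·(-4)·0
= 212 + 864 + 0 = 1076.

μ_V = 10.8, Var[V] = 1076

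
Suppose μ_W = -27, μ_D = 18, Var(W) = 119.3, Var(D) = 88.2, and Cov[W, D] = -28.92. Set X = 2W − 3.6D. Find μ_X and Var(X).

μ_X = 2·μ_W + (-3.6)·μ_D = 2·(-27) + (-3.6)·18 = -118.8.
Var(X) = a²·Var(W) + b²·Var(D) + 2ab·Cov[W, D] with a = 2, b = -3.6.
= 2²·119.3 + (-3.6)²·88.2 + 2·2·(-3.6)·(-28.92)
= 477.2 + 1143.072 + 416.448 = 2036.72.

μ_X = -118.8, Var(X) = 2036.72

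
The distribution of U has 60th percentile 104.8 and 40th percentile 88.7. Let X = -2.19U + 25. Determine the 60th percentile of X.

60th percentile of X = -169.253

Since a = -2.19 < 0 the transformation is decreasing, reversing order: the 60th percentile of X corresponds to the 40th percentile of U.
So P_{60}(X) = a·P_{40}(U) + b = (-2.19)·88.7 + 25 = -169.253.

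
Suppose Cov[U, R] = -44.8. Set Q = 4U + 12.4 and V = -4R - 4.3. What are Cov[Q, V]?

Cov[Q, V] = 716.8

Cov[Q, V] = a·c·Cov[U, R] = 4·(-4)·(-44.8) = 716.8. Additive constants drop out.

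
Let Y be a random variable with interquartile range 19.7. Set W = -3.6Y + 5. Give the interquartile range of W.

IQR(W) = 70.92

Under W = aY + b, IQR(W) = |a|·IQR(Y) = |-3.6|·19.7 = 70.92 (shifts cancel; spread scales by |a|).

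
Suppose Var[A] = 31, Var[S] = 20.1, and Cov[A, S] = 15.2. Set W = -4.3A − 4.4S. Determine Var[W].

Var[W] = a²·Var[A] + b²·Var[S] + 2ab·Cov[A, S] with a = -4.3, b = -4.4.
= (-4.3)²·31 + (-4.4)²·20.1 + 2·(-4.3)·(-4.4)·15.2
= 573.19 + 389.136 + 575.168 = 1537.494.

Var[W] = 1537.494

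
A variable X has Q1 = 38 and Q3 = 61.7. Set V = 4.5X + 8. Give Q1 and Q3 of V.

Q1(V) = 179, Q3(V) = 285.65

a = 4.5 > 0: Q1(V) = a·Q1(X)+b = 179, Q3(V) = a·Q3(X)+b = 285.65.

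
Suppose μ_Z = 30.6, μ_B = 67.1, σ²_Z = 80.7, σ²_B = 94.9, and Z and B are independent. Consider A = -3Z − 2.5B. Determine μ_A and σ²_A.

μ_A = -259.55, σ²_A = 1319.425

μ_A = (-3)·μ_Z + (-2.5)·μ_B = (-3)·30.6 + (-2.5)·67.1 = -259.55.
σ²_A = a²·σ²_Z + b²·σ²_B + 2ab·covariance of Z and B with a = -3, b = -2.5.
Independence gives covariance of Z and B = 0.
= (-3)²·80.7 + (-2.5)²·94.9 + 2·(-3)·(-2.5)·0
= 726.3 + 593.125 + 0 = 1319.425.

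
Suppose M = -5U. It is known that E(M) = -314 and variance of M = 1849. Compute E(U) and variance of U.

From M = -5U: E(M) = a·E(U) + b, so E(U) = (E(M) − b)/a = (-314 − 0)/(-5) = 62.8.
variance of M = a²·variance of U, so variance of U = 1849/(-5)² = 73.96.

E(U) = 62.8, variance of U = 73.96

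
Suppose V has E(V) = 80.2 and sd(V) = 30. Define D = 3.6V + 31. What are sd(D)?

D = 3.6V + 31 is linear with a = 3.6, b = 31.
sd(D) = |a|·sd(V) = |3.6|·30 = 108.

sd(D) = 108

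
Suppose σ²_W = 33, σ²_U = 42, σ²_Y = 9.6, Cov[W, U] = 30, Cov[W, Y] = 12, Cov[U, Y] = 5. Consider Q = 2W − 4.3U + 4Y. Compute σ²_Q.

σ²_Q = a²·σ²_W + b²·σ²_U + c²·σ²_Y + 2ab·Cov[W, U] + 2ac·Cov[W, Y] + 2bc·Cov[U, Y], with a = 2, b = -4.3, c = 4.
= 132 + 776.58 + 153.6 + (-516) + 192 + (-172)
= 566.18.

σ²_Q = 566.18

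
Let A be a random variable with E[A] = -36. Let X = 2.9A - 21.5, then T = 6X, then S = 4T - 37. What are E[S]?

E[S] = -3058.6

E[X] = 2.9·(-36) + (-21.5) = -125.9.
E[T] = 6·(-125.9) = -755.4.
E[S] = 4·(-755.4) + (-37) = -3058.6.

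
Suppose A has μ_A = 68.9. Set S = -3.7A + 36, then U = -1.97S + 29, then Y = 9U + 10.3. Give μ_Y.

μ_Y = 4152.9289

μ_S = (-3.7)·68.9 + 36 = -218.93.
μ_U = (-1.97)·(-218.93) + 29 = 460.2921.
μ_Y = 9·460.2921 + 10.3 = 4152.9289.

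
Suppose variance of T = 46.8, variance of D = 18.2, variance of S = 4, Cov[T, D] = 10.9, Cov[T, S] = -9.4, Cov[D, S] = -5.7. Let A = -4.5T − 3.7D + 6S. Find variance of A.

variance of A = 2464.508

variance of A = a²·variance of T + b²·variance of D + c²·variance of S + 2ab·Cov[T, D] + 2ac·Cov[T, S] + 2bc·Cov[D, S], with a = -4.5, b = -3.7, c = 6.
= 947.7 + 249.158 + 144 + 362.97 + 507.6 + 253.08
= 2464.508.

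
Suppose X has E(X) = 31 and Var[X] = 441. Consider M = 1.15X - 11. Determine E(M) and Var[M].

M = 1.15X - 11 is linear with a = 1.15, b = -11.
E(M) = a·E(X) + b = 1.15·31 + (-11) = 24.65.
Var[M] = a²·Var[X] = 1.15²·441 = 583.2225 (the additive constant -11 does not affect variance).

E(M) = 24.65, Var[M] = 583.2225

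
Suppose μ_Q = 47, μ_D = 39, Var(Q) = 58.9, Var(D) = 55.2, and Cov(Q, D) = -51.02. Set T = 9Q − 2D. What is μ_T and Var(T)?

μ_T = 9·μ_Q + (-2)·μ_D = 9·47 + (-2)·39 = 345.
Var(T) = a²·Var(Q) + b²·Var(D) + 2ab·Cov(Q, D) with a = 9, b = -2.
= 9²·58.9 + (-2)²·55.2 + 2·9·(-2)·(-51.02)
= 4770.9 + 220.8 + 1836.72 = 6828.42.

μ_T = 345, Var(T) = 6828.42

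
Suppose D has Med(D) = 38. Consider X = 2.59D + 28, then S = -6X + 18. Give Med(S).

Med(X) = 2.59·38 + 28 = 126.42.
Med(S) = (-6)·126.42 + 18 = -740.52.

Med(S) = -740.52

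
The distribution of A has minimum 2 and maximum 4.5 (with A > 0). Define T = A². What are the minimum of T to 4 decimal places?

min(T) = 4

A² is increasing on this domain, so min(T) comes from min(A) = 2: min(T) = square(2) = 4.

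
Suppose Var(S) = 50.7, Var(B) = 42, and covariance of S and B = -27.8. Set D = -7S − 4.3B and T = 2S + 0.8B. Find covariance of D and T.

By bilinearity, covariance of D and T = ac·Var(S) + bd·Var(B) + (ad+bc)·covariance of S and B, with a=-7, b=-4.3, c=2, d=0.8.
ac·Var(S) = (-7)·2·50.7 = -709.8
bd·Var(B) = (-4.3)·0.8·42 = -144.48
(ad+bc)·covariance of S and B = (-14.2)·(-27.8) = 394.76
covariance of D and T = -709.8 + (-144.48) + 394.76 = -459.52.

covariance of D and T = -459.52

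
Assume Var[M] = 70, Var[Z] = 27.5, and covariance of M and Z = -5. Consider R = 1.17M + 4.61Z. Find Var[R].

Var[R] = a²·Var[M] + b²·Var[Z] + 2ab·covariance of M and Z with a = 1.17, b = 4.61.
= 1.17²·70 + 4.61²·27.5 + 2·1.17·4.61·(-5)
= 95.823 + 584.43275 + (-53.937) = 626.31875.

Var[R] = 626.31875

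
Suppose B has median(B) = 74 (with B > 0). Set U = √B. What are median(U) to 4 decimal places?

median(U) = 8.6023

√B is monotone on this domain, so median(U) = √(74) ≈ 8.6023.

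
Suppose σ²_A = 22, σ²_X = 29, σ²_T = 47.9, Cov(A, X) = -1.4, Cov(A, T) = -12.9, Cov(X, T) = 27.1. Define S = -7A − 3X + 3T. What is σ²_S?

σ²_S = a²·σ²_A + b²·σ²_X + c²·σ²_T + 2ab·Cov(A, X) + 2ac·Cov(A, T) + 2bc·Cov(X, T), with a = -7, b = -3, c = 3.
= 1078 + 261 + 431.1 + (-58.8) + 541.8 + (-487.8)
= 1765.3.

σ²_S = 1765.3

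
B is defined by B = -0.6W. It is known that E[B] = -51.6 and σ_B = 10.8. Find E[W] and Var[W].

E[W] = 86, Var[W] = 324

From B = -0.6W: E[B] = a·E[W] + b, so E[W] = (E[B] − b)/a = (-51.6 − 0)/(-0.6) = 86.
Var[B] = 10.8² = 116.64.
Var[B] = a²·Var[W], so Var[W] = 116.64/(-0.6)² = 324.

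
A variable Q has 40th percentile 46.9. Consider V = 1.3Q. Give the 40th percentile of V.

40th percentile of V = 60.97

Since a = 1.3 > 0 the transformation is increasing, so the 40th percentile of V = a·(P_{40} of Q) + b = 1.3·46.9 = 60.97.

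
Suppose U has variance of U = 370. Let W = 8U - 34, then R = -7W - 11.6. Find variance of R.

variance of W = 8²·370 = 23680.
variance of R = (-7)²·23680 = 1160320.

variance of R = 1160320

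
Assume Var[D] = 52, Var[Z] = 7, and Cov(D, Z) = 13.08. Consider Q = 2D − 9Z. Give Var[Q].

Var[Q] = 304.12

Var[Q] = a²·Var[D] + b²·Var[Z] + 2ab·Cov(D, Z) with a = 2, b = -9.
= 2²·52 + (-9)²·7 + 2·2·(-9)·13.08
= 208 + 567 + (-470.88) = 304.12.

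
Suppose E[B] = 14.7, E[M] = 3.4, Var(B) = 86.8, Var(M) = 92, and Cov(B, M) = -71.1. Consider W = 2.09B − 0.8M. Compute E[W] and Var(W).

E[W] = 28.003, Var(W) = 675.78948

E[W] = 2.09·E[B] + (-0.8)·E[M] = 2.09·14.7 + (-0.8)·3.4 = 28.003.
Var(W) = a²·Var(B) + b²·Var(M) + 2ab·Cov(B, M) with a = 2.09, b = -0.8.
= 2.09²·86.8 + (-0.8)²·92 + 2·2.09·(-0.8)·(-71.1)
= 379.15108 + 58.88 + 237.7584 = 675.78948.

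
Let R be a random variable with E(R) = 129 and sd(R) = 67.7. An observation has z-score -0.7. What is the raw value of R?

R = 81.61

R = E(R) + z·sd(R) = 129 + (-0.7)·67.7 = 81.61.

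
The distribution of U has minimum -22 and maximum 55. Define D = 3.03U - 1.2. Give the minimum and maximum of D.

a = 3.03 > 0, so min(D) = a·min(U)+b = 3.03·(-22) + (-1.2) = -67.86 and max(D) = 3.03·55 + (-1.2) = 165.45.

min(D) = -67.86, max(D) = 165.45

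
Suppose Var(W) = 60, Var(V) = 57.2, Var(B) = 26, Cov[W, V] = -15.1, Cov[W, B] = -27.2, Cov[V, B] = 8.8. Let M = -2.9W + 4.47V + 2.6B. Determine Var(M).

Var(M) = a²·Var(W) + b²·Var(V) + c²·Var(B) + 2ab·Cov[W, V] + 2ac·Cov[W, B] + 2bc·Cov[V, B], with a = -2.9, b = 4.47, c = 2.6.
= 504.6 + 1142.90748 + 175.76 + 391.4826 + 410.176 + 204.5472
= 2829.47328.

Var(M) = 2829.47328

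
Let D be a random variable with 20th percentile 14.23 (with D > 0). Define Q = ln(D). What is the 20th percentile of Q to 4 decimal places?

20th percentile of Q = 2.6554

ln(D) is increasing, so P_{20}(Q) = g(P_{20}(D)) ≈ 2.6554.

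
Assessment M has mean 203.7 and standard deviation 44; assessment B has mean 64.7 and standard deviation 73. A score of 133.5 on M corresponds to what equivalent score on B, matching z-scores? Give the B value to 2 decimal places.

B = -51.77

z = (133.5 − 203.7)/44 ≈ -1.5955.
B = 64.7 + z·73 = 64.7 + (133.5 − 203.7)·73/44 ≈ -51.77.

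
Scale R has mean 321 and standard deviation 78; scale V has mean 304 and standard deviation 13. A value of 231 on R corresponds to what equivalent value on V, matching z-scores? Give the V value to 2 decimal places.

V = 289.00

z = (231 − 321)/78 ≈ -1.1538.
V = 304 + z·13 = 304 + (231 − 321)·13/78 = 289.00.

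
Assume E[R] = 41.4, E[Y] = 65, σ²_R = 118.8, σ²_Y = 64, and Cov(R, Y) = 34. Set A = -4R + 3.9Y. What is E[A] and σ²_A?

E[A] = (-4)·E[R] + 3.9·E[Y] = (-4)·41.4 + 3.9·65 = 87.9.
σ²_A = a²·σ²_R + b²·σ²_Y + 2ab·Cov(R, Y) with a = -4, b = 3.9.
= (-4)²·118.8 + 3.9²·64 + 2·(-4)·3.9·34
= 1900.8 + 973.44 + (-1060.8) = 1813.44.

E[A] = 87.9, σ²_A = 1813.44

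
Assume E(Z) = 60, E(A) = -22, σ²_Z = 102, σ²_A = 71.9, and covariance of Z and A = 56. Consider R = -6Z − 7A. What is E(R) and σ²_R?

E(R) = (-6)·E(Z) + (-7)·E(A) = (-6)·60 + (-7)·(-22) = -206.
σ²_R = a²·σ²_Z + b²·σ²_A + 2ab·covariance of Z and A with a = -6, b = -7.
= (-6)²·102 + (-7)²·71.9 + 2·(-6)·(-7)·56
= 3672 + 3523.1 + 4704 = 11899.1.

E(R) = -206, σ²_R = 11899.1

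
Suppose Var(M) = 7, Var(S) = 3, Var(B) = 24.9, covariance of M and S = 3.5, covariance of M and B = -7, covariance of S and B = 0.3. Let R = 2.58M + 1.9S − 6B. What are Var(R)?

Var(R) = a²·Var(M) + b²·Var(S) + c²·Var(B) + 2ab·covariance of M and S + 2ac·covariance of M and B + 2bc·covariance of S and B, with a = 2.58, b = 1.9, c = -6.
= 46.5948 + 10.83 + 896.4 + 34.314 + 216.72 + (-6.84)
= 1198.0188.

Var(R) = 1198.0188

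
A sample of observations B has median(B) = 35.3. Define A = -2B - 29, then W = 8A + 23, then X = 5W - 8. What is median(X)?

median(X) = -3877

median(A) = (-2)·35.3 + (-29) = -99.6.
median(W) = 8·(-99.6) + 23 = -773.8.
median(X) = 5·(-773.8) + (-8) = -3877.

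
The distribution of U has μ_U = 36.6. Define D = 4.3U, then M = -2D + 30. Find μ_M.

μ_D = 4.3·36.6 = 157.38.
μ_M = (-2)·157.38 + 30 = -284.76.

μ_M = -284.76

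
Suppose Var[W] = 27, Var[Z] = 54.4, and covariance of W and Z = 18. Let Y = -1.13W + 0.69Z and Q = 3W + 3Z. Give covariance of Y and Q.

covariance of Y and Q = -2.682

By bilinearity, covariance of Y and Q = ac·Var[W] + bd·Var[Z] + (ad+bc)·covariance of W and Z, with a=-1.13, b=0.69, c=3, d=3.
ac·Var[W] = (-1.13)·3·27 = -91.53
bd·Var[Z] = 0.69·3·54.4 = 112.608
(ad+bc)·covariance of W and Z = (-1.32)·18 = -23.76
covariance of Y and Q = -91.53 + 112.608 + (-23.76) = -2.682.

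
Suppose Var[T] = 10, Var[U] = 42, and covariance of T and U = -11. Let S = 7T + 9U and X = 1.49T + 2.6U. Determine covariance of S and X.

By bilinearity, covariance of S and X = ac·Var[T] + bd·Var[U] + (ad+bc)·covariance of T and U, with a=7, b=9, c=1.49, d=2.6.
ac·Var[T] = 7·1.49·10 = 104.3
bd·Var[U] = 9·2.6·42 = 982.8
(ad+bc)·covariance of T and U = (31.61)·(-11) = -347.71
covariance of S and X = 104.3 + 982.8 + (-347.71) = 739.39.

covariance of S and X = 739.39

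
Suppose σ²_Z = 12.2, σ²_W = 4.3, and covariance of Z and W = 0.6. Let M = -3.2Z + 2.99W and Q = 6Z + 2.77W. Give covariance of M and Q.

covariance of M and Q = -193.18051

By bilinearity, covariance of M and Q = ac·σ²_Z + bd·σ²_W + (ad+bc)·covariance of Z and W, with a=-3.2, b=2.99, c=6, d=2.77.
ac·σ²_Z = (-3.2)·6·12.2 = -234.24
bd·σ²_W = 2.99·2.77·4.3 = 35.61389
(ad+bc)·covariance of Z and W = (9.076)·0.6 = 5.4456
covariance of M and Q = -234.24 + 35.61389 + 5.4456 = -193.18051.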